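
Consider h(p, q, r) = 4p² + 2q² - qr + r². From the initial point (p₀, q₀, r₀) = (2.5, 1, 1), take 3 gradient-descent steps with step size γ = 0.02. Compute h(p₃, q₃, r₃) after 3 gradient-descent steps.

∇h = (8p, 4q - r, -q + 2r)
Step 1: at (2.5, 1, 1), ∇h = (20, 3, 1) → (2.5, 1, 1) − 0.02·(20, 3, 1) = (2.1, 0.94, 0.98)
Step 2: at (2.1, 0.94, 0.98), ∇h = (16.8, 2.78, 1.02) → (2.1, 0.94, 0.98) − 0.02·(16.8, 2.78, 1.02) = (1.764, 0.8844, 0.9596)
Step 3: at (1.764, 0.8844, 0.9596), ∇h = (14.112, 2.578, 1.0348) → (1.764, 0.8844, 0.9596) − 0.02·(14.112, 2.578, 1.0348) = (1.48176, 0.83284, 0.938904)
h(1.48176, 0.83284, 0.938904) = 10.269279635456

10.269279635456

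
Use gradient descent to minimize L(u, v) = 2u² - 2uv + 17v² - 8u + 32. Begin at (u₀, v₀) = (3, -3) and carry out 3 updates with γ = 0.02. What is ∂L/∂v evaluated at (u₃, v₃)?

-3.310592

∇L = (4u - 2v - 8, -2u + 34v)
Step 1: at (3, -3), ∇L = (10, -108) → (3, -3) − 0.02·(10, -108) = (2.8, -0.84)
Step 2: at (2.8, -0.84), ∇L = (4.88, -34.16) → (2.8, -0.84) − 0.02·(4.88, -34.16) = (2.7024, -0.1568)
Step 3: at (2.7024, -0.1568), ∇L = (3.1232, -10.736) → (2.7024, -0.1568) − 0.02·(3.1232, -10.736) = (2.639936, 0.05792)
∂L/∂v at (2.639936, 0.05792) = -3.310592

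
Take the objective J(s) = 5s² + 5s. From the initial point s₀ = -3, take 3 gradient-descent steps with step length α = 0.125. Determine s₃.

J′(s) = 10s + 5
Step 1: J′(-3) = -25; s₁ = -3 − 0.125·(-25) = 0.125
Step 2: J′(0.125) = 6.25; s₂ = 0.125 − 0.125·6.25 = -0.65625
Step 3: J′(-0.65625) = -1.5625; s₃ = -0.65625 − 0.125·(-1.5625) = -0.4609375

-0.4609375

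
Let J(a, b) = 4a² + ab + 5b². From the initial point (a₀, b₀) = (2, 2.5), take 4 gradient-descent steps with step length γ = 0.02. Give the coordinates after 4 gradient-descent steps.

(0.88861888, 0.93964616)

∇J = (8a + b, a + 10b)
(a₁, b₁) = (2, 2.5) − 0.02·(18.5, 27) = (1.63, 1.96)
(a₂, b₂) = (1.63, 1.96) − 0.02·(15, 21.23) = (1.33, 1.5354)
(a₃, b₃) = (1.33, 1.5354) − 0.02·(12.1754, 16.684) = (1.086492, 1.20172)
(a₄, b₄) = (1.086492, 1.20172) − 0.02·(9.893656, 13.103692) = (0.88861888, 0.93964616)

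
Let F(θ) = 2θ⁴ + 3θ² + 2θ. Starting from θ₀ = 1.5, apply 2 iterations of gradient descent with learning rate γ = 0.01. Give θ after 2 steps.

0.92040576

F′(θ) = 8θ³ + 6θ + 2
θ₁ = 1.5 − 0.01·38 = 1.12
θ₂ = 1.12 − 0.01·19.959424 = 0.92040576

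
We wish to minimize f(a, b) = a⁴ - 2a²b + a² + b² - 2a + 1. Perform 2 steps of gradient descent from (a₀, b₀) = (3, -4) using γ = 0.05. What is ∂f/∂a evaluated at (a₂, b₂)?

50635.424

∇f = (4a³ - 4ab + 2a - 2, -2a² + 2b)
(a₁, b₁) = (3, -4) − 0.05·(160, -26) = (-5, -2.7)
(a₂, b₂) = (-5, -2.7) − 0.05·(-566, -55.4) = (23.3, 0.07)
∂f/∂a at (23.3, 0.07) = 50635.424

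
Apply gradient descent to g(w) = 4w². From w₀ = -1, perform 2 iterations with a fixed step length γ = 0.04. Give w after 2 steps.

g′(w) = 8w
w₁ = -1 − 0.04·(-8) = -0.68
w₂ = -0.68 − 0.04·(-5.44) = -0.4624

-0.4624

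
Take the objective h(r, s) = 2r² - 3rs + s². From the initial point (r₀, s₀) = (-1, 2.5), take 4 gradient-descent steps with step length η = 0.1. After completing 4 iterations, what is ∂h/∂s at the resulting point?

-0.025

∇h = (4r - 3s, -3r + 2s)
Step 1: at (-1, 2.5), ∇h = (-11.5, 8) → (-1, 2.5) − 0.1·(-11.5, 8) = (0.15, 1.7)
Step 2: at (0.15, 1.7), ∇h = (-4.5, 2.95) → (0.15, 1.7) − 0.1·(-4.5, 2.95) = (0.6, 1.405)
Step 3: at (0.6, 1.405), ∇h = (-1.815, 1.01) → (0.6, 1.405) − 0.1·(-1.815, 1.01) = (0.7815, 1.304)
Step 4: at (0.7815, 1.304), ∇h = (-0.786, 0.2635) → (0.7815, 1.304) − 0.1·(-0.786, 0.2635) = (0.8601, 1.27765)
∂h/∂s at (0.8601, 1.27765) = -0.025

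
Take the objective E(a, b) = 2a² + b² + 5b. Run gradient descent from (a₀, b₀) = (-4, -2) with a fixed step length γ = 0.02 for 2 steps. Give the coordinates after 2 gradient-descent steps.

(-3.3856, -2.0392)

∇E = (4a, 2b + 5)
(a₁, b₁) = (-4, -2) − 0.02·(-16, 1) = (-3.68, -2.02)
(a₂, b₂) = (-3.68, -2.02) − 0.02·(-14.72, 0.96) = (-3.3856, -2.0392)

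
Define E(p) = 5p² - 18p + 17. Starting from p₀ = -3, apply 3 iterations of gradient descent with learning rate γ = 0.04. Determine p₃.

E′(p) = 10p - 18
Step 1: E′(-3) = -48; p₁ = -3 − 0.04·(-48) = -1.08
Step 2: E′(-1.08) = -28.8; p₂ = -1.08 − 0.04·(-28.8) = 0.072
Step 3: E′(0.072) = -17.28; p₃ = 0.072 − 0.04·(-17.28) = 0.7632

0.7632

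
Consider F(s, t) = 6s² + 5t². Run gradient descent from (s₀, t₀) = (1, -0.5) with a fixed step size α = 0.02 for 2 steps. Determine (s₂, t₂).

(0.5776, -0.32)

∇F = (12s, 10t)
(s₁, t₁) = (1, -0.5) − 0.02·(12, -5) = (0.76, -0.4)
(s₂, t₂) = (0.76, -0.4) − 0.02·(9.12, -4) = (0.5776, -0.32)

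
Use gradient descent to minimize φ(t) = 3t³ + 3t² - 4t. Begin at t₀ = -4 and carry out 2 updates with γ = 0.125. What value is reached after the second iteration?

φ′(t) = 9t² + 6t - 4
t₁ = -4 − 0.125·116 = -18.5
t₂ = -18.5 − 0.125·2965.25 = -389.15625

-389.15625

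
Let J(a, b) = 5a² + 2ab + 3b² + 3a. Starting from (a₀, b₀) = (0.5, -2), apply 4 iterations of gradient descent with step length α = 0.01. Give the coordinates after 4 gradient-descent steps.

(0.35054416, -1.59356944)

∇J = (10a + 2b + 3, 2a + 6b)
Step 1: at (0.5, -2), ∇J = (4, -11) → (0.5, -2) − 0.01·(4, -11) = (0.46, -1.89)
Step 2: at (0.46, -1.89), ∇J = (3.82, -10.42) → (0.46, -1.89) − 0.01·(3.82, -10.42) = (0.4218, -1.7858)
Step 3: at (0.4218, -1.7858), ∇J = (3.6464, -9.8712) → (0.4218, -1.7858) − 0.01·(3.6464, -9.8712) = (0.385336, -1.687088)
Step 4: at (0.385336, -1.687088), ∇J = (3.479184, -9.351856) → (0.385336, -1.687088) − 0.01·(3.479184, -9.351856) = (0.35054416, -1.59356944)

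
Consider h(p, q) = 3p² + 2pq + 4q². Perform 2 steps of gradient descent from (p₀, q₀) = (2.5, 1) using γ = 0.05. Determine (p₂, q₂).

∇h = (6p + 2q, 2p + 8q)
Step 1: at (2.5, 1), ∇h = (17, 13) → (2.5, 1) − 0.05·(17, 13) = (1.65, 0.35)
Step 2: at (1.65, 0.35), ∇h = (10.6, 6.1) → (1.65, 0.35) − 0.05·(10.6, 6.1) = (1.12, 0.045)

(1.12, 0.045)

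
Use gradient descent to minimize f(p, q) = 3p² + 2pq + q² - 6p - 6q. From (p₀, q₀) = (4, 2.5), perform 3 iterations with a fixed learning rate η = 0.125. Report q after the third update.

∇f = (6p + 2q - 6, 2p + 2q - 6)
Step 1: at (4, 2.5), ∇f = (23, 7) → (4, 2.5) − 0.125·(23, 7) = (1.125, 1.625)
Step 2: at (1.125, 1.625), ∇f = (4, -0.5) → (1.125, 1.625) − 0.125·(4, -0.5) = (0.625, 1.6875)
Step 3: at (0.625, 1.6875), ∇f = (1.125, -1.375) → (0.625, 1.6875) − 0.125·(1.125, -1.375) = (0.484375, 1.859375)
q = 1.859375

1.859375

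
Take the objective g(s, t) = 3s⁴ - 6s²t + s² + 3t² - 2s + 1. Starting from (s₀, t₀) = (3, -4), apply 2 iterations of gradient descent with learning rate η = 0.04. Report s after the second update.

1914.35225856

∇g = (12s³ - 12st + 2s - 2, -6s² + 6t)
Step 1: at (3, -4), ∇g = (472, -78) → (3, -4) − 0.04·(472, -78) = (-15.88, -0.88)
Step 2: at (-15.88, -0.88), ∇g = (-48255.806464, -1518.3264) → (-15.88, -0.88) − 0.04·(-48255.806464, -1518.3264) = (1914.35225856, 59.853056)
s = 1914.35225856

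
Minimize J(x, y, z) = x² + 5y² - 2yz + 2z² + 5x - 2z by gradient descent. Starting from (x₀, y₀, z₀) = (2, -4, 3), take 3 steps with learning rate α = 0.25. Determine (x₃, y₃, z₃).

(-1.9375, 20.125, -5.5)

∇J = (2x + 5, 10y - 2z, -2y + 4z - 2)
Step 1: at (2, -4, 3), ∇J = (9, -46, 18) → (2, -4, 3) − 0.25·(9, -46, 18) = (-0.25, 7.5, -1.5)
Step 2: at (-0.25, 7.5, -1.5), ∇J = (4.5, 78, -23) → (-0.25, 7.5, -1.5) − 0.25·(4.5, 78, -23) = (-1.375, -12, 4.25)
Step 3: at (-1.375, -12, 4.25), ∇J = (2.25, -128.5, 39) → (-1.375, -12, 4.25) − 0.25·(2.25, -128.5, 39) = (-1.9375, 20.125, -5.5)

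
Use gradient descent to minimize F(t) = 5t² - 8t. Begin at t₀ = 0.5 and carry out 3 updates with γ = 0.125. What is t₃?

F′(t) = 10t - 8
t₁ = 0.5 − 0.125·(-3) = 0.875
t₂ = 0.875 − 0.125·0.75 = 0.78125
t₃ = 0.78125 − 0.125·(-0.1875) = 0.8046875

0.8046875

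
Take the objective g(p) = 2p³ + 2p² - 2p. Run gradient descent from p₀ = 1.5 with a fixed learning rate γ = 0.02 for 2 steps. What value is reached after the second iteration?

g′(p) = 6p² + 4p - 2
Step 1: g′(1.5) = 17.5; p₁ = 1.5 − 0.02·17.5 = 1.15
Step 2: g′(1.15) = 10.535; p₂ = 1.15 − 0.02·10.535 = 0.9393

0.9393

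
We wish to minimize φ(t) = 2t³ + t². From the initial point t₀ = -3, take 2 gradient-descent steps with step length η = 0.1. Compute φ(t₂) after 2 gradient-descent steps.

-154363.761197568

φ′(t) = 6t² + 2t
Step 1: φ′(-3) = 48; t₁ = -3 − 0.1·48 = -7.8
Step 2: φ′(-7.8) = 349.44; t₂ = -7.8 − 0.1·349.44 = -42.744
φ(-42.744) = -154363.761197568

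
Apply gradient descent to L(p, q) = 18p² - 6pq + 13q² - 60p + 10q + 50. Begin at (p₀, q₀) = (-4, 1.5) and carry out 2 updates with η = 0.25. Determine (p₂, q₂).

∇L = (36p - 6q - 60, -6p + 26q + 10)
(p₁, q₁) = (-4, 1.5) − 0.25·(-213, 73) = (49.25, -16.75)
(p₂, q₂) = (49.25, -16.75) − 0.25·(1813.5, -721) = (-404.125, 163.5)

(-404.125, 163.5)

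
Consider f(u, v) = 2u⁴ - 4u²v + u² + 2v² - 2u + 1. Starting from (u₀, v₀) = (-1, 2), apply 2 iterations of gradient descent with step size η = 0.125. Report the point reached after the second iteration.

(0.25, 1.875)

∇f = (8u³ - 8uv + 2u - 2, -4u² + 4v)
(u₁, v₁) = (-1, 2) − 0.125·(4, 4) = (-1.5, 1.5)
(u₂, v₂) = (-1.5, 1.5) − 0.125·(-14, -3) = (0.25, 1.875)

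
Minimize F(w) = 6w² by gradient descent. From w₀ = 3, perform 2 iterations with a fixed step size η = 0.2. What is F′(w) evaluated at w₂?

F′(w) = 12w
Step 1: F′(3) = 36; w₁ = 3 − 0.2·36 = -4.2
Step 2: F′(-4.2) = -50.4; w₂ = -4.2 − 0.2·(-50.4) = 5.88
F′(w) at (5.88) = 70.56

70.56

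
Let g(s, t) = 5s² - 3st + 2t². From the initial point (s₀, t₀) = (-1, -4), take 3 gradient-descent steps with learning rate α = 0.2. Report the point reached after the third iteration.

∇g = (10s - 3t, -3s + 4t)
Step 1: at (-1, -4), ∇g = (2, -13) → (-1, -4) − 0.2·(2, -13) = (-1.4, -1.4)
Step 2: at (-1.4, -1.4), ∇g = (-9.8, -1.4) → (-1.4, -1.4) − 0.2·(-9.8, -1.4) = (0.56, -1.12)
Step 3: at (0.56, -1.12), ∇g = (8.96, -6.16) → (0.56, -1.12) − 0.2·(8.96, -6.16) = (-1.232, 0.112)

(-1.232, 0.112)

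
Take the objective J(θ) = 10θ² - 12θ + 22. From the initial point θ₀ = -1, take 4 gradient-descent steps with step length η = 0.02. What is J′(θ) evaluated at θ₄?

J′(θ) = 20θ - 12
θ₁ = -1 − 0.02·(-32) = -0.36
θ₂ = -0.36 − 0.02·(-19.2) = 0.024
θ₃ = 0.024 − 0.02·(-11.52) = 0.2544
θ₄ = 0.2544 − 0.02·(-6.912) = 0.39264
J′(θ) at (0.39264) = -4.1472

-4.1472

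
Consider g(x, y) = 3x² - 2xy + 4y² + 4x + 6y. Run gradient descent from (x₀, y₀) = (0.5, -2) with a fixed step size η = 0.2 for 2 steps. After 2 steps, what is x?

-0.38

∇g = (6x - 2y + 4, -2x + 8y + 6)
(x₁, y₁) = (0.5, -2) − 0.2·(11, -11) = (-1.7, 0.2)
(x₂, y₂) = (-1.7, 0.2) − 0.2·(-6.6, 11) = (-0.38, -2)
x = -0.38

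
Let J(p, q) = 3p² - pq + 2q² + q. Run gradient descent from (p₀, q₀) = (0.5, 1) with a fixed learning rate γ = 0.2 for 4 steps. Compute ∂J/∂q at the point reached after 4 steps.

0.0288

∇J = (6p - q, -p + 4q + 1)
Step 1: at (0.5, 1), ∇J = (2, 4.5) → (0.5, 1) − 0.2·(2, 4.5) = (0.1, 0.1)
Step 2: at (0.1, 0.1), ∇J = (0.5, 1.3) → (0.1, 0.1) − 0.2·(0.5, 1.3) = (0, -0.16)
Step 3: at (0, -0.16), ∇J = (0.16, 0.36) → (0, -0.16) − 0.2·(0.16, 0.36) = (-0.032, -0.232)
Step 4: at (-0.032, -0.232), ∇J = (0.04, 0.104) → (-0.032, -0.232) − 0.2·(0.04, 0.104) = (-0.04, -0.2528)
∂J/∂q at (-0.04, -0.2528) = 0.0288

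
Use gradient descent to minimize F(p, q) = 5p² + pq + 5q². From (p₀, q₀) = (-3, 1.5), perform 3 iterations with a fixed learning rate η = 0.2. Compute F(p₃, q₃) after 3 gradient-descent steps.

30.419712

∇F = (10p + q, p + 10q)
Step 1: at (-3, 1.5), ∇F = (-28.5, 12) → (-3, 1.5) − 0.2·(-28.5, 12) = (2.7, -0.9)
Step 2: at (2.7, -0.9), ∇F = (26.1, -6.3) → (2.7, -0.9) − 0.2·(26.1, -6.3) = (-2.52, 0.36)
Step 3: at (-2.52, 0.36), ∇F = (-24.84, 1.08) → (-2.52, 0.36) − 0.2·(-24.84, 1.08) = (2.448, 0.144)
F(2.448, 0.144) = 30.419712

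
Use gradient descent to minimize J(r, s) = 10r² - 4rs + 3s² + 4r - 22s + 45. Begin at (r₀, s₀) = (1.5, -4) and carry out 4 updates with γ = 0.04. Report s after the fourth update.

1.03844864

∇J = (20r - 4s + 4, -4r + 6s - 22)
(r₁, s₁) = (1.5, -4) − 0.04·(50, -52) = (-0.5, -1.92)
(r₂, s₂) = (-0.5, -1.92) − 0.04·(1.68, -31.52) = (-0.5672, -0.6592)
(r₃, s₃) = (-0.5672, -0.6592) − 0.04·(-4.7072, -23.6864) = (-0.378912, 0.288256)
(r₄, s₄) = (-0.378912, 0.288256) − 0.04·(-4.731264, -18.754816) = (-0.18966144, 1.03844864)
s = 1.03844864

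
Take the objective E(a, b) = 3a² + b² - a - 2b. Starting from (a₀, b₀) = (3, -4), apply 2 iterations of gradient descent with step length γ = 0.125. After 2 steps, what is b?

-1.8125

∇E = (6a - 1, 2b - 2)
Step 1: at (3, -4), ∇E = (17, -10) → (3, -4) − 0.125·(17, -10) = (0.875, -2.75)
Step 2: at (0.875, -2.75), ∇E = (4.25, -7.5) → (0.875, -2.75) − 0.125·(4.25, -7.5) = (0.34375, -1.8125)
b = -1.8125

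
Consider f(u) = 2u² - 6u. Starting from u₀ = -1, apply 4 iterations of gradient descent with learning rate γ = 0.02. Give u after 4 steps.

-0.2909824

f′(u) = 4u - 6
Step 1: f′(-1) = -10; u₁ = -1 − 0.02·(-10) = -0.8
Step 2: f′(-0.8) = -9.2; u₂ = -0.8 − 0.02·(-9.2) = -0.616
Step 3: f′(-0.616) = -8.464; u₃ = -0.616 − 0.02·(-8.464) = -0.44672
Step 4: f′(-0.44672) = -7.78688; u₄ = -0.44672 − 0.02·(-7.78688) = -0.2909824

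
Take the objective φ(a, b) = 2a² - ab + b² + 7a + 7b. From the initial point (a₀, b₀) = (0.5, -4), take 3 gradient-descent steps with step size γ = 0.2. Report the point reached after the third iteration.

(-2.72, -4.336)

∇φ = (4a - b + 7, -a + 2b + 7)
(a₁, b₁) = (0.5, -4) − 0.2·(13, -1.5) = (-2.1, -3.7)
(a₂, b₂) = (-2.1, -3.7) − 0.2·(2.3, 1.7) = (-2.56, -4.04)
(a₃, b₃) = (-2.56, -4.04) − 0.2·(0.8, 1.48) = (-2.72, -4.336)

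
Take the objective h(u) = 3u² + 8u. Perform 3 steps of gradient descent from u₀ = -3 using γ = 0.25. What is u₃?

-1.125

h′(u) = 6u + 8
Step 1: h′(-3) = -10; u₁ = -3 − 0.25·(-10) = -0.5
Step 2: h′(-0.5) = 5; u₂ = -0.5 − 0.25·5 = -1.75
Step 3: h′(-1.75) = -2.5; u₃ = -1.75 − 0.25·(-2.5) = -1.125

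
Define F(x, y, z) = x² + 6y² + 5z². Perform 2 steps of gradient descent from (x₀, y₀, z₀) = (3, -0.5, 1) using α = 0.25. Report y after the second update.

∇F = (2x, 12y, 10z)
Step 1: at (3, -0.5, 1), ∇F = (6, -6, 10) → (3, -0.5, 1) − 0.25·(6, -6, 10) = (1.5, 1, -1.5)
Step 2: at (1.5, 1, -1.5), ∇F = (3, 12, -15) → (1.5, 1, -1.5) − 0.25·(3, 12, -15) = (0.75, -2, 2.25)
y = -2

-2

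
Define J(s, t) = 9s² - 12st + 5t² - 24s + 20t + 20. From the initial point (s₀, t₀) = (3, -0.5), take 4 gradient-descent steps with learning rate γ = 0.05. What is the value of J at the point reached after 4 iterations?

3.4121815425

∇J = (18s - 12t - 24, -12s + 10t + 20)
Step 1: at (3, -0.5), ∇J = (36, -21) → (3, -0.5) − 0.05·(36, -21) = (1.2, 0.55)
Step 2: at (1.2, 0.55), ∇J = (-9, 11.1) → (1.2, 0.55) − 0.05·(-9, 11.1) = (1.65, -0.005)
Step 3: at (1.65, -0.005), ∇J = (5.76, 0.15) → (1.65, -0.005) − 0.05·(5.76, 0.15) = (1.362, -0.0125)
Step 4: at (1.362, -0.0125), ∇J = (0.666, 3.531) → (1.362, -0.0125) − 0.05·(0.666, 3.531) = (1.3287, -0.18905)
J(1.3287, -0.18905) = 3.4121815425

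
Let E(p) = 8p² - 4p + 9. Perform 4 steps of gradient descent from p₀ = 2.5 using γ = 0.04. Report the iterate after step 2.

E′(p) = 16p - 4
Step 1: E′(2.5) = 36; p₁ = 2.5 − 0.04·36 = 1.06
Step 2: E′(1.06) = 12.96; p₂ = 1.06 − 0.04·12.96 = 0.5416

0.5416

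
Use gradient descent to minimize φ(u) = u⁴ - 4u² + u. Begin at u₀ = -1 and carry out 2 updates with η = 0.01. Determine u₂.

φ′(u) = 4u³ - 8u + 1
Step 1: φ′(-1) = 5; u₁ = -1 − 0.01·5 = -1.05
Step 2: φ′(-1.05) = 4.7695; u₂ = -1.05 − 0.01·4.7695 = -1.097695

-1.097695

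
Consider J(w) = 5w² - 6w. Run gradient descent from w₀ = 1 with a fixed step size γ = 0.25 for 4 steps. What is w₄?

2.625

J′(w) = 10w - 6
Step 1: J′(1) = 4; w₁ = 1 − 0.25·4 = 0
Step 2: J′(0) = -6; w₂ = 0 − 0.25·(-6) = 1.5
Step 3: J′(1.5) = 9; w₃ = 1.5 − 0.25·9 = -0.75
Step 4: J′(-0.75) = -13.5; w₄ = -0.75 − 0.25·(-13.5) = 2.625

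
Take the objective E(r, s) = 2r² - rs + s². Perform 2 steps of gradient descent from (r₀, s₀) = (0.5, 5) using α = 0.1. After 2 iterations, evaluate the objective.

9.65065

∇E = (4r - s, -r + 2s)
(r₁, s₁) = (0.5, 5) − 0.1·(-3, 9.5) = (0.8, 4.05)
(r₂, s₂) = (0.8, 4.05) − 0.1·(-0.85, 7.3) = (0.885, 3.32)
E(0.885, 3.32) = 9.65065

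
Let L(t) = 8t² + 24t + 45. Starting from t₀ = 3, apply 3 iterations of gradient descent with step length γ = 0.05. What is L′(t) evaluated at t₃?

0.576

L′(t) = 16t + 24
Step 1: L′(3) = 72; t₁ = 3 − 0.05·72 = -0.6
Step 2: L′(-0.6) = 14.4; t₂ = -0.6 − 0.05·14.4 = -1.32
Step 3: L′(-1.32) = 2.88; t₃ = -1.32 − 0.05·2.88 = -1.464
L′(t) at (-1.464) = 0.576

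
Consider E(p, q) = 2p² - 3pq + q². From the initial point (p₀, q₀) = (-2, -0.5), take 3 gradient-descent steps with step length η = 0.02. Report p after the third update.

∇E = (4p - 3q, -3p + 2q)
Step 1: at (-2, -0.5), ∇E = (-6.5, 5) → (-2, -0.5) − 0.02·(-6.5, 5) = (-1.87, -0.6)
Step 2: at (-1.87, -0.6), ∇E = (-5.68, 4.41) → (-1.87, -0.6) − 0.02·(-5.68, 4.41) = (-1.7564, -0.6882)
Step 3: at (-1.7564, -0.6882), ∇E = (-4.961, 3.8928) → (-1.7564, -0.6882) − 0.02·(-4.961, 3.8928) = (-1.65718, -0.766056)
p = -1.65718

-1.65718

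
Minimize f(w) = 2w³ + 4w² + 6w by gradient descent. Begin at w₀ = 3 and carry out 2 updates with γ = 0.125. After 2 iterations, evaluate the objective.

-151204.74169921875

f′(w) = 6w² + 8w + 6
Step 1: f′(3) = 84; w₁ = 3 − 0.125·84 = -7.5
Step 2: f′(-7.5) = 283.5; w₂ = -7.5 − 0.125·283.5 = -42.9375
f(-42.9375) = -151204.74169921875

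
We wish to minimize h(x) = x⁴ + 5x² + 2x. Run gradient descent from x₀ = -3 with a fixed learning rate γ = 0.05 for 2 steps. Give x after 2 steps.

-9.1744

h′(x) = 4x³ + 10x + 2
Step 1: h′(-3) = -136; x₁ = -3 − 0.05·(-136) = 3.8
Step 2: h′(3.8) = 259.488; x₂ = 3.8 − 0.05·259.488 = -9.1744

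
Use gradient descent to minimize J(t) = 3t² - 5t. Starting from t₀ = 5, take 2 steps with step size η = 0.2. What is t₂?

J′(t) = 6t - 5
t₁ = 5 − 0.2·25 = 0
t₂ = 0 − 0.2·(-5) = 1

1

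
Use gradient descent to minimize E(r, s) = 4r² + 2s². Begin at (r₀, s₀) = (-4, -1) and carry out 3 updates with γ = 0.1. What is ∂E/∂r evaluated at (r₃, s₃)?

∇E = (8r, 4s)
(r₁, s₁) = (-4, -1) − 0.1·(-32, -4) = (-0.8, -0.6)
(r₂, s₂) = (-0.8, -0.6) − 0.1·(-6.4, -2.4) = (-0.16, -0.36)
(r₃, s₃) = (-0.16, -0.36) − 0.1·(-1.28, -1.44) = (-0.032, -0.216)
∂E/∂r at (-0.032, -0.216) = -0.256

-0.256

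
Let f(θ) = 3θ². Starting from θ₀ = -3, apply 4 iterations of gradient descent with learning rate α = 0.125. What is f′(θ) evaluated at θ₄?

-0.0703125

f′(θ) = 6θ
θ₁ = -3 − 0.125·(-18) = -0.75
θ₂ = -0.75 − 0.125·(-4.5) = -0.1875
θ₃ = -0.1875 − 0.125·(-1.125) = -0.046875
θ₄ = -0.046875 − 0.125·(-0.28125) = -0.01171875
f′(θ) at (-0.01171875) = -0.0703125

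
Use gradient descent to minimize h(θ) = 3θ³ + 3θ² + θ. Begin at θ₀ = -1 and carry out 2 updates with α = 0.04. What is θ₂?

-1.406016

h′(θ) = 9θ² + 6θ + 1
Step 1: h′(-1) = 4; θ₁ = -1 − 0.04·4 = -1.16
Step 2: h′(-1.16) = 6.1504; θ₂ = -1.16 − 0.04·6.1504 = -1.406016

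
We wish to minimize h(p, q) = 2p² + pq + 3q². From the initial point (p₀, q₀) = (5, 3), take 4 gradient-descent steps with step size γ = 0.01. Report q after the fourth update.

∇h = (4p + q, p + 6q)
(p₁, q₁) = (5, 3) − 0.01·(23, 23) = (4.77, 2.77)
(p₂, q₂) = (4.77, 2.77) − 0.01·(21.85, 21.39) = (4.5515, 2.5561)
(p₃, q₃) = (4.5515, 2.5561) − 0.01·(20.7621, 19.8881) = (4.343879, 2.357219)
(p₄, q₄) = (4.343879, 2.357219) − 0.01·(19.732735, 18.487193) = (4.14655165, 2.17234707)
q = 2.17234707

2.17234707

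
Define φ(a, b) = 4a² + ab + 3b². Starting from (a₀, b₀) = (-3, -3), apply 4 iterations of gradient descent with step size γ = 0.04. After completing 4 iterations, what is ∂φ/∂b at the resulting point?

∇φ = (8a + b, a + 6b)
Step 1: at (-3, -3), ∇φ = (-27, -21) → (-3, -3) − 0.04·(-27, -21) = (-1.92, -2.16)
Step 2: at (-1.92, -2.16), ∇φ = (-17.52, -14.88) → (-1.92, -2.16) − 0.04·(-17.52, -14.88) = (-1.2192, -1.5648)
Step 3: at (-1.2192, -1.5648), ∇φ = (-11.3184, -10.608) → (-1.2192, -1.5648) − 0.04·(-11.3184, -10.608) = (-0.766464, -1.14048)
Step 4: at (-0.766464, -1.14048), ∇φ = (-7.272192, -7.609344) → (-0.766464, -1.14048) − 0.04·(-7.272192, -7.609344) = (-0.47557632, -0.83610624)
∂φ/∂b at (-0.47557632, -0.83610624) = -5.49221376

-5.49221376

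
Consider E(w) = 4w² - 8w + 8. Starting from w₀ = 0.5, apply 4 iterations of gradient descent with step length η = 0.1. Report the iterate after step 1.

E′(w) = 8w - 8
Step 1: E′(0.5) = -4; w₁ = 0.5 − 0.1·(-4) = 0.9

0.9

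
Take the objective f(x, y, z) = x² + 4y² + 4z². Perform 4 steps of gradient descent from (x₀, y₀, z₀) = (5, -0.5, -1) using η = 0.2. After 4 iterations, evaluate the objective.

0.5038848

∇f = (2x, 8y, 8z)
Step 1: at (5, -0.5, -1), ∇f = (10, -4, -8) → (5, -0.5, -1) − 0.2·(10, -4, -8) = (3, 0.3, 0.6)
Step 2: at (3, 0.3, 0.6), ∇f = (6, 2.4, 4.8) → (3, 0.3, 0.6) − 0.2·(6, 2.4, 4.8) = (1.8, -0.18, -0.36)
Step 3: at (1.8, -0.18, -0.36), ∇f = (3.6, -1.44, -2.88) → (1.8, -0.18, -0.36) − 0.2·(3.6, -1.44, -2.88) = (1.08, 0.108, 0.216)
Step 4: at (1.08, 0.108, 0.216), ∇f = (2.16, 0.864, 1.728) → (1.08, 0.108, 0.216) − 0.2·(2.16, 0.864, 1.728) = (0.648, -0.0648, -0.1296)
f(0.648, -0.0648, -0.1296) = 0.5038848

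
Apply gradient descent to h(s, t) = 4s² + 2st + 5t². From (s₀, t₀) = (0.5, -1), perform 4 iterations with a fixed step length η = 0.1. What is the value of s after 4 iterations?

∇h = (8s + 2t, 2s + 10t)
Step 1: at (0.5, -1), ∇h = (2, -9) → (0.5, -1) − 0.1·(2, -9) = (0.3, -0.1)
Step 2: at (0.3, -0.1), ∇h = (2.2, -0.4) → (0.3, -0.1) − 0.1·(2.2, -0.4) = (0.08, -0.06)
Step 3: at (0.08, -0.06), ∇h = (0.52, -0.44) → (0.08, -0.06) − 0.1·(0.52, -0.44) = (0.028, -0.016)
Step 4: at (0.028, -0.016), ∇h = (0.192, -0.104) → (0.028, -0.016) − 0.1·(0.192, -0.104) = (0.0088, -0.0056)
s = 0.0088

0.0088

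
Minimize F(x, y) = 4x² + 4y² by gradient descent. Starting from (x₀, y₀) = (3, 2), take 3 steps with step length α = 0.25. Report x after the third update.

∇F = (8x, 8y)
(x₁, y₁) = (3, 2) − 0.25·(24, 16) = (-3, -2)
(x₂, y₂) = (-3, -2) − 0.25·(-24, -16) = (3, 2)
(x₃, y₃) = (3, 2) − 0.25·(24, 16) = (-3, -2)
x = -3

-3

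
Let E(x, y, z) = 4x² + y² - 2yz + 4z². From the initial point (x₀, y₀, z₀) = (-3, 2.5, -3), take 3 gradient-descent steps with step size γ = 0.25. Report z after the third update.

5.375

∇E = (8x, 2y - 2z, -2y + 8z)
(x₁, y₁, z₁) = (-3, 2.5, -3) − 0.25·(-24, 11, -29) = (3, -0.25, 4.25)
(x₂, y₂, z₂) = (3, -0.25, 4.25) − 0.25·(24, -9, 34.5) = (-3, 2, -4.375)
(x₃, y₃, z₃) = (-3, 2, -4.375) − 0.25·(-24, 12.75, -39) = (3, -1.1875, 5.375)
z = 5.375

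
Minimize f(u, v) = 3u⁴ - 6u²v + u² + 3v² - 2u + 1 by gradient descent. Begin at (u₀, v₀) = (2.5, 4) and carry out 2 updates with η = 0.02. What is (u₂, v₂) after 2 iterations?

∇f = (12u³ - 12uv + 2u - 2, -6u² + 6v)
(u₁, v₁) = (2.5, 4) − 0.02·(70.5, -13.5) = (1.09, 4.27)
(u₂, v₂) = (1.09, 4.27) − 0.02·(-40.131252, 18.4914) = (1.89262504, 3.900172)

(1.89262504, 3.900172)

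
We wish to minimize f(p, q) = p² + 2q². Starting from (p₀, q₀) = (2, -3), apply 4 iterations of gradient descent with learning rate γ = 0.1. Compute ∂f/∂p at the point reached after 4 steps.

∇f = (2p, 4q)
Step 1: at (2, -3), ∇f = (4, -12) → (2, -3) − 0.1·(4, -12) = (1.6, -1.8)
Step 2: at (1.6, -1.8), ∇f = (3.2, -7.2) → (1.6, -1.8) − 0.1·(3.2, -7.2) = (1.28, -1.08)
Step 3: at (1.28, -1.08), ∇f = (2.56, -4.32) → (1.28, -1.08) − 0.1·(2.56, -4.32) = (1.024, -0.648)
Step 4: at (1.024, -0.648), ∇f = (2.048, -2.592) → (1.024, -0.648) − 0.1·(2.048, -2.592) = (0.8192, -0.3888)
∂f/∂p at (0.8192, -0.3888) = 1.6384

1.6384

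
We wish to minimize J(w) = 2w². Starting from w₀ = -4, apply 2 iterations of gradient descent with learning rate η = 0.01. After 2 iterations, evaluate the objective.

J′(w) = 4w
Step 1: J′(-4) = -16; w₁ = -4 − 0.01·(-16) = -3.84
Step 2: J′(-3.84) = -15.36; w₂ = -3.84 − 0.01·(-15.36) = -3.6864
J(-3.6864) = 27.17908992

27.17908992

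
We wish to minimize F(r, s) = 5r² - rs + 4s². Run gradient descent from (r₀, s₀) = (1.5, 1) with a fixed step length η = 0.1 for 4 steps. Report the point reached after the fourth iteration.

∇F = (10r - s, -r + 8s)
Step 1: at (1.5, 1), ∇F = (14, 6.5) → (1.5, 1) − 0.1·(14, 6.5) = (0.1, 0.35)
Step 2: at (0.1, 0.35), ∇F = (0.65, 2.7) → (0.1, 0.35) − 0.1·(0.65, 2.7) = (0.035, 0.08)
Step 3: at (0.035, 0.08), ∇F = (0.27, 0.605) → (0.035, 0.08) − 0.1·(0.27, 0.605) = (0.008, 0.0195)
Step 4: at (0.008, 0.0195), ∇F = (0.0605, 0.148) → (0.008, 0.0195) − 0.1·(0.0605, 0.148) = (0.00195, 0.0047)

(0.00195, 0.0047)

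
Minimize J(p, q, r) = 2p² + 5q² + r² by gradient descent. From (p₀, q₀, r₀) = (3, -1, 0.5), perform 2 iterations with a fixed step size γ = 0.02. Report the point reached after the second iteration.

(2.5392, -0.64, 0.4608)

∇J = (4p, 10q, 2r)
Step 1: at (3, -1, 0.5), ∇J = (12, -10, 1) → (3, -1, 0.5) − 0.02·(12, -10, 1) = (2.76, -0.8, 0.48)
Step 2: at (2.76, -0.8, 0.48), ∇J = (11.04, -8, 0.96) → (2.76, -0.8, 0.48) − 0.02·(11.04, -8, 0.96) = (2.5392, -0.64, 0.4608)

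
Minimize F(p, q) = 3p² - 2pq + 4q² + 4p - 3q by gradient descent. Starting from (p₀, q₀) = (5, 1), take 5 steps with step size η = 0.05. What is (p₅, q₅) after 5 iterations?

∇F = (6p - 2q + 4, -2p + 8q - 3)
Step 1: at (5, 1), ∇F = (32, -5) → (5, 1) − 0.05·(32, -5) = (3.4, 1.25)
Step 2: at (3.4, 1.25), ∇F = (21.9, 0.2) → (3.4, 1.25) − 0.05·(21.9, 0.2) = (2.305, 1.24)
Step 3: at (2.305, 1.24), ∇F = (15.35, 2.31) → (2.305, 1.24) − 0.05·(15.35, 2.31) = (1.5375, 1.1245)
Step 4: at (1.5375, 1.1245), ∇F = (10.976, 2.921) → (1.5375, 1.1245) − 0.05·(10.976, 2.921) = (0.9887, 0.97845)
Step 5: at (0.9887, 0.97845), ∇F = (7.9753, 2.8502) → (0.9887, 0.97845) − 0.05·(7.9753, 2.8502) = (0.589935, 0.83594)

(0.589935, 0.83594)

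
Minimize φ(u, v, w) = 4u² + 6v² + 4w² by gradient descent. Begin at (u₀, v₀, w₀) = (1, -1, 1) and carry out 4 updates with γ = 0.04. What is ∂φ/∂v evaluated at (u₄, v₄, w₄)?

∇φ = (8u, 12v, 8w)
Step 1: at (1, -1, 1), ∇φ = (8, -12, 8) → (1, -1, 1) − 0.04·(8, -12, 8) = (0.68, -0.52, 0.68)
Step 2: at (0.68, -0.52, 0.68), ∇φ = (5.44, -6.24, 5.44) → (0.68, -0.52, 0.68) − 0.04·(5.44, -6.24, 5.44) = (0.4624, -0.2704, 0.4624)
Step 3: at (0.4624, -0.2704, 0.4624), ∇φ = (3.6992, -3.2448, 3.6992) → (0.4624, -0.2704, 0.4624) − 0.04·(3.6992, -3.2448, 3.6992) = (0.314432, -0.140608, 0.314432)
Step 4: at (0.314432, -0.140608, 0.314432), ∇φ = (2.515456, -1.687296, 2.515456) → (0.314432, -0.140608, 0.314432) − 0.04·(2.515456, -1.687296, 2.515456) = (0.21381376, -0.07311616, 0.21381376)
∂φ/∂v at (0.21381376, -0.07311616, 0.21381376) = -0.87739392

-0.87739392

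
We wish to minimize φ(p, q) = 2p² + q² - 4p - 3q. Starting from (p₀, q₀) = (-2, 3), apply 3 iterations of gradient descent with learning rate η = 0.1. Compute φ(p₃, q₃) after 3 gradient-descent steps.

-2.820368

∇φ = (4p - 4, 2q - 3)
(p₁, q₁) = (-2, 3) − 0.1·(-12, 3) = (-0.8, 2.7)
(p₂, q₂) = (-0.8, 2.7) − 0.1·(-7.2, 2.4) = (-0.08, 2.46)
(p₃, q₃) = (-0.08, 2.46) − 0.1·(-4.32, 1.92) = (0.352, 2.268)
φ(0.352, 2.268) = -2.820368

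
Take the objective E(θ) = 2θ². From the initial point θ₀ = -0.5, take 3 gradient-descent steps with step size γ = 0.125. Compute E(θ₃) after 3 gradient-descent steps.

0.0078125

E′(θ) = 4θ
θ₁ = -0.5 − 0.125·(-2) = -0.25
θ₂ = -0.25 − 0.125·(-1) = -0.125
θ₃ = -0.125 − 0.125·(-0.5) = -0.0625
E(-0.0625) = 0.0078125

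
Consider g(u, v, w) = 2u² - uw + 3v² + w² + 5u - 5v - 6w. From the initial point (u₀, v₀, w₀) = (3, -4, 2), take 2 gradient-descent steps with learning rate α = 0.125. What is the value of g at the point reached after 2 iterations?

∇g = (4u - w + 5, 6v - 5, -u + 2w - 6)
(u₁, v₁, w₁) = (3, -4, 2) − 0.125·(15, -29, -5) = (1.125, -0.375, 2.625)
(u₂, v₂, w₂) = (1.125, -0.375, 2.625) − 0.125·(6.875, -7.25, -1.875) = (0.265625, 0.53125, 2.859375)
g(0.265625, 0.53125, 2.859375) = -10.080078125

-10.080078125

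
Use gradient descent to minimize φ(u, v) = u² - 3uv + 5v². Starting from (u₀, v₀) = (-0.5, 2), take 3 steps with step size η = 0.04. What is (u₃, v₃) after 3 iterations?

(0.01856, 0.386688)

∇φ = (2u - 3v, -3u + 10v)
(u₁, v₁) = (-0.5, 2) − 0.04·(-7, 21.5) = (-0.22, 1.14)
(u₂, v₂) = (-0.22, 1.14) − 0.04·(-3.86, 12.06) = (-0.0656, 0.6576)
(u₃, v₃) = (-0.0656, 0.6576) − 0.04·(-2.104, 6.7728) = (0.01856, 0.386688)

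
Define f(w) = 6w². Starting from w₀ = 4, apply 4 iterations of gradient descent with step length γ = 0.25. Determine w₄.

f′(w) = 12w
Step 1: f′(4) = 48; w₁ = 4 − 0.25·48 = -8
Step 2: f′(-8) = -96; w₂ = -8 − 0.25·(-96) = 16
Step 3: f′(16) = 192; w₃ = 16 − 0.25·192 = -32
Step 4: f′(-32) = -384; w₄ = -32 − 0.25·(-384) = 64

64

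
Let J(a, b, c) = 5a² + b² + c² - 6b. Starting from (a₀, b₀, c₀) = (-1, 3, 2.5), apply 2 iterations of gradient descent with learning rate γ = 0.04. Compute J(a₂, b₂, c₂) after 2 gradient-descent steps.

∇J = (10a, 2b - 6, 2c)
(a₁, b₁, c₁) = (-1, 3, 2.5) − 0.04·(-10, 0, 5) = (-0.6, 3, 2.3)
(a₂, b₂, c₂) = (-0.6, 3, 2.3) − 0.04·(-6, 0, 4.6) = (-0.36, 3, 2.116)
J(-0.36, 3, 2.116) = -3.874544

-3.874544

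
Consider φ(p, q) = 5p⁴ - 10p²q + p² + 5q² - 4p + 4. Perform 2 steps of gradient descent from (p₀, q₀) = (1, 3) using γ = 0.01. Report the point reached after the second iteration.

(1.6541424, 2.72164)

∇φ = (20p³ - 20pq + 2p - 4, -10p² + 10q)
(p₁, q₁) = (1, 3) − 0.01·(-42, 20) = (1.42, 2.8)
(p₂, q₂) = (1.42, 2.8) − 0.01·(-23.41424, 7.836) = (1.6541424, 2.72164)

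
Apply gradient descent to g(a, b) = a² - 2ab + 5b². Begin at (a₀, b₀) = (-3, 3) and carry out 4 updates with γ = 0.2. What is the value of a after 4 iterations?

-1.6944

∇g = (2a - 2b, -2a + 10b)
Step 1: at (-3, 3), ∇g = (-12, 36) → (-3, 3) − 0.2·(-12, 36) = (-0.6, -4.2)
Step 2: at (-0.6, -4.2), ∇g = (7.2, -40.8) → (-0.6, -4.2) − 0.2·(7.2, -40.8) = (-2.04, 3.96)
Step 3: at (-2.04, 3.96), ∇g = (-12, 43.68) → (-2.04, 3.96) − 0.2·(-12, 43.68) = (0.36, -4.776)
Step 4: at (0.36, -4.776), ∇g = (10.272, -48.48) → (0.36, -4.776) − 0.2·(10.272, -48.48) = (-1.6944, 4.92)
a = -1.6944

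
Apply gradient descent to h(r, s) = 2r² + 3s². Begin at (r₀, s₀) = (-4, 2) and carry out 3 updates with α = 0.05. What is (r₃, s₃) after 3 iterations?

∇h = (4r, 6s)
Step 1: at (-4, 2), ∇h = (-16, 12) → (-4, 2) − 0.05·(-16, 12) = (-3.2, 1.4)
Step 2: at (-3.2, 1.4), ∇h = (-12.8, 8.4) → (-3.2, 1.4) − 0.05·(-12.8, 8.4) = (-2.56, 0.98)
Step 3: at (-2.56, 0.98), ∇h = (-10.24, 5.88) → (-2.56, 0.98) − 0.05·(-10.24, 5.88) = (-2.048, 0.686)

(-2.048, 0.686)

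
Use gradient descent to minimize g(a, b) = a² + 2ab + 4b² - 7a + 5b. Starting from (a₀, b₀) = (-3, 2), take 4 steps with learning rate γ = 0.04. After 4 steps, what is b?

0.38253056

∇g = (2a + 2b - 7, 2a + 8b + 5)
Step 1: at (-3, 2), ∇g = (-9, 15) → (-3, 2) − 0.04·(-9, 15) = (-2.64, 1.4)
Step 2: at (-2.64, 1.4), ∇g = (-9.48, 10.92) → (-2.64, 1.4) − 0.04·(-9.48, 10.92) = (-2.2608, 0.9632)
Step 3: at (-2.2608, 0.9632), ∇g = (-9.5952, 8.184) → (-2.2608, 0.9632) − 0.04·(-9.5952, 8.184) = (-1.876992, 0.63584)
Step 4: at (-1.876992, 0.63584), ∇g = (-9.482304, 6.332736) → (-1.876992, 0.63584) − 0.04·(-9.482304, 6.332736) = (-1.49769984, 0.38253056)
b = 0.38253056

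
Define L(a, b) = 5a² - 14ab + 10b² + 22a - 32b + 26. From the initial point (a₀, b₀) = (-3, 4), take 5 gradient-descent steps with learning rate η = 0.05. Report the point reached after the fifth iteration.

(-0.71293, 0.956)

∇L = (10a - 14b + 22, -14a + 20b - 32)
(a₁, b₁) = (-3, 4) − 0.05·(-64, 90) = (0.2, -0.5)
(a₂, b₂) = (0.2, -0.5) − 0.05·(31, -44.8) = (-1.35, 1.74)
(a₃, b₃) = (-1.35, 1.74) − 0.05·(-15.86, 21.7) = (-0.557, 0.655)
(a₄, b₄) = (-0.557, 0.655) − 0.05·(7.26, -11.102) = (-0.92, 1.2101)
(a₅, b₅) = (-0.92, 1.2101) − 0.05·(-4.1414, 5.082) = (-0.71293, 0.956)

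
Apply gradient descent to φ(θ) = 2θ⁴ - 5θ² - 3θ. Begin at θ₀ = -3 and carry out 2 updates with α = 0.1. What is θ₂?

-3183.6432

φ′(θ) = 8θ³ - 10θ - 3
θ₁ = -3 − 0.1·(-189) = 15.9
θ₂ = 15.9 − 0.1·31995.432 = -3183.6432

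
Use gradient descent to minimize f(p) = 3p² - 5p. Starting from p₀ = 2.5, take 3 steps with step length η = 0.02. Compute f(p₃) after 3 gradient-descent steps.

f′(p) = 6p - 5
Step 1: f′(2.5) = 10; p₁ = 2.5 − 0.02·10 = 2.3
Step 2: f′(2.3) = 8.8; p₂ = 2.3 − 0.02·8.8 = 2.124
Step 3: f′(2.124) = 7.744; p₃ = 2.124 − 0.02·7.744 = 1.96912
f(1.96912) = 1.7867007232

1.7867007232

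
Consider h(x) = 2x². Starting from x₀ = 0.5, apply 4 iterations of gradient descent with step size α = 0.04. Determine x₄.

0.24893568

h′(x) = 4x
x₁ = 0.5 − 0.04·2 = 0.42
x₂ = 0.42 − 0.04·1.68 = 0.3528
x₃ = 0.3528 − 0.04·1.4112 = 0.296352
x₄ = 0.296352 − 0.04·1.185408 = 0.24893568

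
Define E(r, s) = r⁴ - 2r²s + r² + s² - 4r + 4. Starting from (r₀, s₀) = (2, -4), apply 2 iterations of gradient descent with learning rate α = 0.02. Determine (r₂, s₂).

∇E = (4r³ - 4rs + 2r - 4, -2r² + 2s)
(r₁, s₁) = (2, -4) − 0.02·(64, -16) = (0.72, -3.68)
(r₂, s₂) = (0.72, -3.68) − 0.02·(9.531392, -8.3968) = (0.52937216, -3.512064)

(0.52937216, -3.512064)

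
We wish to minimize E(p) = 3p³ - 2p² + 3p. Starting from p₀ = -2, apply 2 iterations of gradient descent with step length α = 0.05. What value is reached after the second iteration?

-13.885125

E′(p) = 9p² - 4p + 3
Step 1: E′(-2) = 47; p₁ = -2 − 0.05·47 = -4.35
Step 2: E′(-4.35) = 190.7025; p₂ = -4.35 − 0.05·190.7025 = -13.885125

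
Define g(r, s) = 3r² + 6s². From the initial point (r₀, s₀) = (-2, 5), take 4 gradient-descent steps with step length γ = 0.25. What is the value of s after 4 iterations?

∇g = (6r, 12s)
(r₁, s₁) = (-2, 5) − 0.25·(-12, 60) = (1, -10)
(r₂, s₂) = (1, -10) − 0.25·(6, -120) = (-0.5, 20)
(r₃, s₃) = (-0.5, 20) − 0.25·(-3, 240) = (0.25, -40)
(r₄, s₄) = (0.25, -40) − 0.25·(1.5, -480) = (-0.125, 80)
s = 80

80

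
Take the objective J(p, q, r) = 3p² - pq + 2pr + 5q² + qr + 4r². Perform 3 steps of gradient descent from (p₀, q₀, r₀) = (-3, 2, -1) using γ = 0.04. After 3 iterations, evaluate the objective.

∇J = (6p - q + 2r, -p + 10q + r, 2p + q + 8r)
(p₁, q₁, r₁) = (-3, 2, -1) − 0.04·(-22, 22, -12) = (-2.12, 1.12, -0.52)
(p₂, q₂, r₂) = (-2.12, 1.12, -0.52) − 0.04·(-14.88, 12.8, -7.28) = (-1.5248, 0.608, -0.2288)
(p₃, q₃, r₃) = (-1.5248, 0.608, -0.2288) − 0.04·(-10.2144, 7.376, -4.272) = (-1.116224, 0.31296, -0.05792)
J(-1.116224, 0.31296, -0.05792) = 4.701516976128

4.701516976128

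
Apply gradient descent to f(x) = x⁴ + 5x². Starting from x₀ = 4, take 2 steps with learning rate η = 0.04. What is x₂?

f′(x) = 4x³ + 10x
x₁ = 4 − 0.04·296 = -7.84
x₂ = -7.84 − 0.04·(-2005.961216) = 72.39844864

72.39844864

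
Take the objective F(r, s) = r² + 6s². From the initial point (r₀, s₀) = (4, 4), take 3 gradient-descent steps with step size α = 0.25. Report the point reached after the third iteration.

∇F = (2r, 12s)
Step 1: at (4, 4), ∇F = (8, 48) → (4, 4) − 0.25·(8, 48) = (2, -8)
Step 2: at (2, -8), ∇F = (4, -96) → (2, -8) − 0.25·(4, -96) = (1, 16)
Step 3: at (1, 16), ∇F = (2, 192) → (1, 16) − 0.25·(2, 192) = (0.5, -32)

(0.5, -32)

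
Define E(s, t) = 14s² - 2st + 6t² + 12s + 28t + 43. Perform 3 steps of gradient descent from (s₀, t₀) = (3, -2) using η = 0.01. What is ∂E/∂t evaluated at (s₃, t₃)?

∇E = (28s - 2t + 12, -2s + 12t + 28)
Step 1: at (3, -2), ∇E = (100, -2) → (3, -2) − 0.01·(100, -2) = (2, -1.98)
Step 2: at (2, -1.98), ∇E = (71.96, 0.24) → (2, -1.98) − 0.01·(71.96, 0.24) = (1.2804, -1.9824)
Step 3: at (1.2804, -1.9824), ∇E = (51.816, 1.6504) → (1.2804, -1.9824) − 0.01·(51.816, 1.6504) = (0.76224, -1.998904)
∂E/∂t at (0.76224, -1.998904) = 2.488672

2.488672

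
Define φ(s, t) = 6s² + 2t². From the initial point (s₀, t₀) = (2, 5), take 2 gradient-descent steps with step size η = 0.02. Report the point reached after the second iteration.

∇φ = (12s, 4t)
Step 1: at (2, 5), ∇φ = (24, 20) → (2, 5) − 0.02·(24, 20) = (1.52, 4.6)
Step 2: at (1.52, 4.6), ∇φ = (18.24, 18.4) → (1.52, 4.6) − 0.02·(18.24, 18.4) = (1.1552, 4.232)

(1.1552, 4.232)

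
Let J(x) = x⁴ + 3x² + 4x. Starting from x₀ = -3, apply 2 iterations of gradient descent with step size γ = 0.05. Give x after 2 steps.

-3.9882

J′(x) = 4x³ + 6x + 4
x₁ = -3 − 0.05·(-122) = 3.1
x₂ = 3.1 − 0.05·141.764 = -3.9882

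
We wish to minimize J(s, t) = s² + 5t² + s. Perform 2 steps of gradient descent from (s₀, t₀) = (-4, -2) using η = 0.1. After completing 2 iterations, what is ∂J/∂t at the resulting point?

0

∇J = (2s + 1, 10t)
Step 1: at (-4, -2), ∇J = (-7, -20) → (-4, -2) − 0.1·(-7, -20) = (-3.3, 0)
Step 2: at (-3.3, 0), ∇J = (-5.6, 0) → (-3.3, 0) − 0.1·(-5.6, 0) = (-2.74, 0)
∂J/∂t at (-2.74, 0) = 0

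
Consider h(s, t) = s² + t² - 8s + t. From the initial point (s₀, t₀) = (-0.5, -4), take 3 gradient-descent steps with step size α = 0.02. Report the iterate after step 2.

∇h = (2s - 8, 2t + 1)
Step 1: at (-0.5, -4), ∇h = (-9, -7) → (-0.5, -4) − 0.02·(-9, -7) = (-0.32, -3.86)
Step 2: at (-0.32, -3.86), ∇h = (-8.64, -6.72) → (-0.32, -3.86) − 0.02·(-8.64, -6.72) = (-0.1472, -3.7256)

(-0.1472, -3.7256)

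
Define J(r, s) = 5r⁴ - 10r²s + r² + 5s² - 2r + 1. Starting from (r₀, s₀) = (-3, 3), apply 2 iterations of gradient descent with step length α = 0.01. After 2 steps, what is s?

∇J = (20r³ - 20rs + 2r - 2, -10r² + 10s)
(r₁, s₁) = (-3, 3) − 0.01·(-368, -60) = (0.68, 3.6)
(r₂, s₂) = (0.68, 3.6) − 0.01·(-43.31136, 31.376) = (1.1131136, 3.28624)
s = 3.28624

3.28624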